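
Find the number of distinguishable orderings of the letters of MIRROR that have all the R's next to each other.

Treat the 3 copies of R as a single block. The multiset to arrange is then {RRR, I, M, O}, 4 items in all.
All 4 items are distinct, so there are (4)! = 24 arrangements.

24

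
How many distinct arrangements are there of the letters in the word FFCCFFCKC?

Letter multiplicities in FFCCFFCKC: C×4, F×4, K×1.
Dividing 9! = 362880 by 4!·4! = 576 for the repeated letters gives 630.

630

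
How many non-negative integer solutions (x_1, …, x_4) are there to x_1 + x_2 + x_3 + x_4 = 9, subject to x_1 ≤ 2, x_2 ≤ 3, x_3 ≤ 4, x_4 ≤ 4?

Without the upper bounds there are C(12,3) = 220 ways to split 9 among 4 variables.
Subtract solutions that violate a single cap (substitute x_i' = x_i − (cap_i+1)): x_1 ≥ 3 gives C(9,3) = 84; x_2 ≥ 4 gives C(8,3) = 56; x_3 ≥ 5 gives C(7,3) = 35; x_4 ≥ 5 gives C(7,3) = 35. Together 210.
Add back pairs where two caps are both exceeded: 10 + 4 + 4 + 1 + 1 + 0 = 20.
By inclusion–exclusion the count is 220 − 210 + 20 = 30.

30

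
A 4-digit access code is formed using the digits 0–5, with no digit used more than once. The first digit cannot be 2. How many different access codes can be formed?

300

The first digit has 6−1 = 5 choices (anything except 2).
The remaining 3 digits are filled from the other 5 symbols without repetition: 5 × 4 × 3 = 60.
Total: 5 × 60 = 300.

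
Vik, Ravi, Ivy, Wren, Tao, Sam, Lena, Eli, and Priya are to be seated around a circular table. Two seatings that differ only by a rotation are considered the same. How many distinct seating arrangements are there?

Fix one person's seat to break rotational symmetry; the remaining 8 people can be arranged in (8)! = 40320 ways.

40320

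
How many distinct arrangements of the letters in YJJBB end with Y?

6

With the last slot taken by Y, it remains to arrange the other 4 letters (JJBB).
Those 4 letters have B appearing twice and J appearing twice, giving (4)!/(2!·2!) = 6.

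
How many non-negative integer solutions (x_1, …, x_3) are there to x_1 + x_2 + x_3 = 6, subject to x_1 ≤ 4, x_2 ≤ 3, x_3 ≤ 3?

Without the upper bounds there are C(8,2) = 28 ways to split 6 among 3 variables.
Subtract solutions that violate a single cap (substitute x_i' = x_i − (cap_i+1)): x_1 ≥ 5 gives C(3,2) = 3; x_2 ≥ 4 gives C(4,2) = 6; x_3 ≥ 4 gives C(4,2) = 6. Together 15.
No two caps can be exceeded simultaneously, so the pair terms are all 0.
By inclusion–exclusion the count is 28 − 15 + 0 = 13.

13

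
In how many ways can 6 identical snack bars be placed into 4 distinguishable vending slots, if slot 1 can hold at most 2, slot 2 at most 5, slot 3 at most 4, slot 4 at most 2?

40

Without the upper bounds there are C(9,3) = 84 ways to split 6 among 4 vending slots.
Subtract solutions that violate a single cap (substitute x_i' = x_i − (cap_i+1)): x_1 ≥ 3 gives C(6,3) = 20; x_2 ≥ 6 gives C(3,3) = 1; x_3 ≥ 5 gives C(4,3) = 4; x_4 ≥ 3 gives C(6,3) = 20. Together 45.
Add back pairs where two caps are both exceeded: 0 + 0 + 1 + 0 + 0 + 0 = 1.
By inclusion–exclusion the count is 84 − 45 + 1 = 40.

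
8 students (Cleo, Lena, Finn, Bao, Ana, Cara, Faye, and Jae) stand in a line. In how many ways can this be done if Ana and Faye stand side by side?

10080

Glue Ana and Faye into one block (2 internal orders), leaving 7 units to arrange in a row.
That gives 2 × 7! = 2 × 5040 = 10080.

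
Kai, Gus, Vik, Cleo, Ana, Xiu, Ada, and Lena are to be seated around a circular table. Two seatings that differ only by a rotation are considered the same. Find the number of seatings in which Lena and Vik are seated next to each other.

1440

Glue Lena and Vik into a block (2 internal orders). Seating 7 units around a circle gives (6)! arrangements.
So 2 × (6)! = 2 × 720 = 1440.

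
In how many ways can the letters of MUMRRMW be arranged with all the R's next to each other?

Treat the 2 copies of R as a single block. The multiset to arrange is then {RR, M, M, M, U, W}, 6 items in all.
That gives (6)!/(3!) = 120 arrangements.

120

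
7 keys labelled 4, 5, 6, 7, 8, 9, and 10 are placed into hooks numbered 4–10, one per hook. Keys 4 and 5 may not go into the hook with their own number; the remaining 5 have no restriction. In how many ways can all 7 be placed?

Let Aᵢ (for i ∈ {4, 5}) be the placements that put key i in its forbidden hook. Any j of these fix j positions, leaving (7−j)! ways to fill the rest, and there are C(2,j) ways to pick which j.
By inclusion–exclusion, the number of valid placements is Σ_{j=0}^{2} (−1)^j C(2,j)·(7−j)!.
Computing: 5040 − 1440 + 120 = 3720.

3720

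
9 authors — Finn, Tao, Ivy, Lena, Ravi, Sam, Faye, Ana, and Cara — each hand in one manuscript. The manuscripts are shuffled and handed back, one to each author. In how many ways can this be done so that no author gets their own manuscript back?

This is the derangement count D_9: permutations of 9 items with no fixed point.
By inclusion–exclusion this is Σ_{j=0}^{9} (−1)^j C(9,j)·(9−j)!.
Computing: 362880 − 362880 + 181440 − 60480 + 15120 − 3024 + 504 − 72 + 9 − 1 = 133496.

133496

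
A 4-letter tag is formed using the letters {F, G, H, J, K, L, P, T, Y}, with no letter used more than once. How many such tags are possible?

This is a permutation of 4 out of 9: P(9,4) = 9!/5!.
9 × 8 × 7 × 6 = 3024.

3024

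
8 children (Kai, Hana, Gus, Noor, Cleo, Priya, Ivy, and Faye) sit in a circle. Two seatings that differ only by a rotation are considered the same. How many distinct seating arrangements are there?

5040

Seat Kai anywhere (absorbing the rotational symmetry), then permute the other 7: (7)! = 5040.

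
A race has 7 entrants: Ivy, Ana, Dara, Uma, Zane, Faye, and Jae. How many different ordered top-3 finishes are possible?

This is an ordered selection of 3 from 7: P(7,3).
That gives 7 × 6 × 5 = 210.

210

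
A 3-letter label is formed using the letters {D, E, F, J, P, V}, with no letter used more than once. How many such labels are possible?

Choose and order 3 of the 6 symbols: the first letter has 6 options, the next 5, then 4.
That product is 6 × 5 × 4 = 120.

120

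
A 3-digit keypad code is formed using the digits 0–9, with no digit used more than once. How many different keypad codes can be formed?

720

This is a permutation of 3 out of 10: P(10,3) = 10!/7!.
10 × 9 × 8 = 720.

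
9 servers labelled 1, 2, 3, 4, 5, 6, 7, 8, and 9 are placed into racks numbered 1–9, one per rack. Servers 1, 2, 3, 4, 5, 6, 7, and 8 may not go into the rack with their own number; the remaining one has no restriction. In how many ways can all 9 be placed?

148329

Let Aᵢ (for 1 ≤ i ≤ 8) be the placements that put server i in its forbidden rack. Any j of these fix j positions, leaving (9−j)! ways to fill the rest, and there are C(8,j) ways to pick which j.
By inclusion–exclusion, the number of valid placements is Σ_{j=0}^{8} (−1)^j C(8,j)·(9−j)!.
Computing: 362880 − 322560 + 141120 − 40320 + 8400 − 1344 + 168 − 16 + 1 = 148329.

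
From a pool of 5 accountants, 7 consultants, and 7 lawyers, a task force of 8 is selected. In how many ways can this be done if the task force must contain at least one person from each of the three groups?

With no constraint there are C(19,8) = 75582 possible selections.
Subtract selections that omit an entire group: no accountants → C(14,8) = 3003; no consultants → C(12,8) = 495; no lawyers → C(12,8) = 495.
Add back selections omitting two groups (i.e. drawn from a single group): C(5,8) + C(7,8) + C(7,8) = 0.
By inclusion–exclusion: 75582 − 3993 + 0 = 71589.

71589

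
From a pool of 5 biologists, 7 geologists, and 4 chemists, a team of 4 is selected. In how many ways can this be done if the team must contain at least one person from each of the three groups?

Total 4-person selections from all 16: C(16,4) = 1820.
Selections missing a whole group: no biologists → C(11,4) = 330; no geologists → C(9,4) = 126; no chemists → C(12,4) = 495.
Add back selections omitting two groups (i.e. drawn from a single group): C(5,4) + C(7,4) + C(4,4) = 41.
By inclusion–exclusion: 1820 − 951 + 41 = 910.

910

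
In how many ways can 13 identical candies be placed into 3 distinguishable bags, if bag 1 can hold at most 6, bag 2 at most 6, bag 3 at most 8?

34

Ignoring the caps, the number of non-negative solutions to x_1+…+x_3 = 13 is C(15,2) = 105.
Subtract solutions that violate a single cap (substitute x_i' = x_i − (cap_i+1)): x_1 ≥ 7 gives C(8,2) = 28; x_2 ≥ 7 gives C(8,2) = 28; x_3 ≥ 9 gives C(6,2) = 15. Together 71.
No two caps can be exceeded simultaneously, so the pair terms are all 0.
By inclusion–exclusion the count is 105 − 71 + 0 = 34.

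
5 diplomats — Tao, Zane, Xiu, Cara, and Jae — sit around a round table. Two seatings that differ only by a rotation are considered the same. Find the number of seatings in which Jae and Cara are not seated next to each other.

12

Without the restriction there are (4)! = 24 seatings.
Seatings with Jae beside Cara: treat them as a block with 2 internal orders, giving 2 × (3)! = 12.
Subtracting, 24 − 12 = 12.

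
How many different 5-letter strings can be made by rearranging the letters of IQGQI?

30

The 5 letters of IQGQI have repeats: I appearing twice and Q appearing twice.
Dividing 5! = 120 by 2!·2! = 4 for the repeated letters gives 30.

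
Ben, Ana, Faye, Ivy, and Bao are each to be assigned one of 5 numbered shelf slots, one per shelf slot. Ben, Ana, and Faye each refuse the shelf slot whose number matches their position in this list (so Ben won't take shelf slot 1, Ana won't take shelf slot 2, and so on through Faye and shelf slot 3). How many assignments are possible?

Let Aᵢ (for i ∈ {1, 2, 3}) be the placements that put person i in their forbidden shelf slot. Any j of these fix j positions, leaving (5−j)! ways to fill the rest, and there are C(3,j) ways to pick which j.
By inclusion–exclusion, the number of valid placements is Σ_{j=0}^{3} (−1)^j C(3,j)·(5−j)!.
Computing: 120 − 72 + 18 − 2 = 64.

64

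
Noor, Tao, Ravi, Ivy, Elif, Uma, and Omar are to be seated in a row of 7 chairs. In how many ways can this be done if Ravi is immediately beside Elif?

Treat {Ravi, Elif} as a single unit. There are 6 units to order, and the pair itself can be ordered 2 ways.
That gives 2 × 6! = 2 × 720 = 1440.

1440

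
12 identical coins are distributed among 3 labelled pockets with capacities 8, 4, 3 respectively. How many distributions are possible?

10

By stars and bars, unrestricted non-negative solutions to x_1+…+x_3 = 12 number C(12+2,2) = 91.
Subtract solutions that violate a single cap (substitute x_i' = x_i − (cap_i+1)): x_1 ≥ 9 gives C(5,2) = 10; x_2 ≥ 5 gives C(9,2) = 36; x_3 ≥ 4 gives C(10,2) = 45. Together 91.
Add back pairs where two caps are both exceeded: 0 + 0 + 10 = 10.
By inclusion–exclusion the count is 91 − 91 + 10 = 10.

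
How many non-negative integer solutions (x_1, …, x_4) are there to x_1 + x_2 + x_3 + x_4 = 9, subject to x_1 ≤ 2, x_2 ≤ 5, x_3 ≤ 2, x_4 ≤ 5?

Ignoring the caps, the number of non-negative solutions to x_1+…+x_4 = 9 is C(12,3) = 220.
Subtract solutions that violate a single cap (substitute x_i' = x_i − (cap_i+1)): x_1 ≥ 3 gives C(9,3) = 84; x_2 ≥ 6 gives C(6,3) = 20; x_3 ≥ 3 gives C(9,3) = 84; x_4 ≥ 6 gives C(6,3) = 20. Together 208.
Add back pairs where two caps are both exceeded: 1 + 20 + 1 + 1 + 0 + 1 = 24.
By inclusion–exclusion the count is 220 − 208 + 24 = 36.

36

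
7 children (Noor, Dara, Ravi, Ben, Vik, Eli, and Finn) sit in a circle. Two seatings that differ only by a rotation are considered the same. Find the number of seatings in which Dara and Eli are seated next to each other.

240

Treat {Dara, Eli} as one unit (2 internal orders) and seat the resulting 6 units around the table: (5)! circular arrangements.
So 2 × (5)! = 2 × 120 = 240.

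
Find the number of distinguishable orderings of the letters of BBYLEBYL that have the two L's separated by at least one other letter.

Total arrangements of BBYLEBYL: 8!/(3!·2!·2!) = 1680.
If the two L's are adjacent, glue them into one block, leaving 7 items to arrange: (7)!/(3!·2!) = 420 ways.
Hence 1680 − 420 = 1260.

1260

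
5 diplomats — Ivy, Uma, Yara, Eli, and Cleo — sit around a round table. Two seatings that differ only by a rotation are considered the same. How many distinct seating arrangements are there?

24

Fix one person's seat to break rotational symmetry; the remaining 4 people can be arranged in (4)! = 24 ways.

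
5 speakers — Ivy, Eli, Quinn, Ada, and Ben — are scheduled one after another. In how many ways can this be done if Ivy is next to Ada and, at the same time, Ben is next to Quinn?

24

Treat {Ivy,Ada} as one block (2 orders) and {Ben,Quinn} as another (2 orders).
That leaves 3 units to arrange: 2 × 2 × 3! = 4 × 6 = 24.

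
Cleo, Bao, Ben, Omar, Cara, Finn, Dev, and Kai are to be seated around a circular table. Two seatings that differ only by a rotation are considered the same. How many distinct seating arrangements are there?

5040

Fix one person's seat to break rotational symmetry; the remaining 7 people can be arranged in (7)! = 5040 ways.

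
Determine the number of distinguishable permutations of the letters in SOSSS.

SOSSS has 5 letters with S appearing 4 times.
Dividing 5! = 120 by 4! = 24 for the repeated letters gives 5.

5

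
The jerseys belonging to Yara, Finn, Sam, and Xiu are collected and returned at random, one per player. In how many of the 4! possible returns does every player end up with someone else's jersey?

9

This is the derangement count D_4: permutations of 4 items with no fixed point.
By inclusion–exclusion this is Σ_{j=0}^{4} (−1)^j C(4,j)·(4−j)!.
Computing: 24 − 24 + 12 − 4 + 1 = 9.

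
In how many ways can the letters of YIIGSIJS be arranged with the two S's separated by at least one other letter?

2520

Total arrangements of YIIGSIJS: 8!/(3!·2!) = 3360.
If the two S's are adjacent, glue them into one block, leaving 7 items to arrange: (7)!/(3!) = 840 ways.
Hence 3360 − 840 = 2520.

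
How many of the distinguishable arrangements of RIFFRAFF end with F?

With the last slot taken by F, it remains to arrange the other 7 letters (RIFRAFF).
Those 7 letters have F appearing 3 times and R appearing twice, giving (7)!/(3!·2!) = 420.

420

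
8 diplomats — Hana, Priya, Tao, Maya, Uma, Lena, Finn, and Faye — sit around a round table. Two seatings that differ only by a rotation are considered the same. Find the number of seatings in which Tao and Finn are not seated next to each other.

Without the restriction there are (7)! = 5040 seatings.
Seatings with Tao beside Finn: treat them as a block with 2 internal orders, giving 2 × (6)! = 1440.
Subtracting, 5040 − 1440 = 3600.

3600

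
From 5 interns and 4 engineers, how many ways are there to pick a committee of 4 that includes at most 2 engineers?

Split by how many engineers are chosen (0 through 2).
Sum: C(4,0)·C(5,4) + C(4,1)·C(5,3) + C(4,2)·C(5,2) = 5 + 40 + 60 = 105.

105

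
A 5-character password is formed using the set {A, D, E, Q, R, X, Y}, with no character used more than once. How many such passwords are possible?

2520

With no repetition, fill the 5 characters in order: 7 choices, then 6, down to 3.
That product is 7 × 6 × 5 × 4 × 3 = 2520.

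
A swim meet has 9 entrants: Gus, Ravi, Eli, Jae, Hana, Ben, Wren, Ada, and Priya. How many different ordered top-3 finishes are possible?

504

There are 9 choices for 1st place, 8 for 2nd, and 7 for 3rd.
That gives 9 × 8 × 7 = 504.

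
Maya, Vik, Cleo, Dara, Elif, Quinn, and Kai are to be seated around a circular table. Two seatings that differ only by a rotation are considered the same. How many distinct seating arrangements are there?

Seat Maya anywhere (absorbing the rotational symmetry), then permute the other 6: (6)! = 720.

720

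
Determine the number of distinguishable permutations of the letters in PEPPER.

PEPPER has 6 letters with E appearing twice and P appearing 3 times.
So there are 6! / (3!·2!) = 60 distinguishable arrangements.

60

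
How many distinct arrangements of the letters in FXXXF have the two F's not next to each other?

There are 5!/(3!·2!) = 10 arrangements of FXXXF in total.
Arrangements with the F's together: treat FF as one letter, giving (4)!/(3!) = 4.
Hence 10 − 4 = 6.

6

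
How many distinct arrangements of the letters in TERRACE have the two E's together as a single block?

360

Treat the 2 copies of E as a single block. The multiset to arrange is then {EE, A, C, R, R, T}, 6 items in all.
That gives (6)!/(2!) = 360 arrangements.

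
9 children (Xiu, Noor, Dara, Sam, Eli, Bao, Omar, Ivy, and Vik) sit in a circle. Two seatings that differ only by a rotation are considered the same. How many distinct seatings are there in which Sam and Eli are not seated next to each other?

All circular seatings of 9 people number (8)! = 40320.
Those with Sam next to Eli: fuse the pair into one unit and seat 8 units around a circle — 2·(7)! = 10080.
Subtracting, 40320 − 10080 = 30240.

30240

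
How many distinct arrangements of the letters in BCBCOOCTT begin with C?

2520

With the first slot taken by C, it remains to arrange the other 8 letters (BBCOOCTT).
Those 8 letters have B appearing twice, C appearing twice, O appearing twice, and T appearing twice, giving (8)!/(2!·2!·2!·2!) = 2520.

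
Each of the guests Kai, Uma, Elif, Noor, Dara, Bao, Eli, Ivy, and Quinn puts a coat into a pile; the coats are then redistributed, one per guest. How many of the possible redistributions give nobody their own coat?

Count assignments avoiding every fixed point. For any j of the 9 guests fixed to their own coat, the other 9−j can be arranged in (9−j)! ways.
By inclusion–exclusion this is Σ_{j=0}^{9} (−1)^j C(9,j)·(9−j)!.
Computing: 362880 − 362880 + 181440 − 60480 + 15120 − 3024 + 504 − 72 + 9 − 1 = 133496.

133496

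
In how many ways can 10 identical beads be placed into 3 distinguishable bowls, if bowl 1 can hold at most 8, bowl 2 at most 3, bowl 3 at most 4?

17

Ignoring the caps, the number of non-negative solutions to x_1+…+x_3 = 10 is C(12,2) = 66.
Subtract solutions that violate a single cap (substitute x_i' = x_i − (cap_i+1)): x_1 ≥ 9 gives C(3,2) = 3; x_2 ≥ 4 gives C(8,2) = 28; x_3 ≥ 5 gives C(7,2) = 21. Together 52.
Add back pairs where two caps are both exceeded: 0 + 0 + 3 = 3.
By inclusion–exclusion the count is 66 − 52 + 3 = 17.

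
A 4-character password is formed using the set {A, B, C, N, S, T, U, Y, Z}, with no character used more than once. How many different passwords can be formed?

This is a permutation of 4 out of 9: P(9,4) = 9!/5!.
That product is 9 × 8 × 7 × 6 = 3024.

3024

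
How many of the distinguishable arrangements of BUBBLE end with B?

With the last slot taken by B, it remains to arrange the other 5 letters (UBBLE).
Those 5 letters have B appearing twice, giving (5)!/(2!) = 60.

60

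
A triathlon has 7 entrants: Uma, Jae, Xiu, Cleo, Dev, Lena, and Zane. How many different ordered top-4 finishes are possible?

840

There are 7 choices for 1st place, 6 for 2nd, and so on down to 4 for position 4.
That gives 7 × 6 × 5 × 4 = 840.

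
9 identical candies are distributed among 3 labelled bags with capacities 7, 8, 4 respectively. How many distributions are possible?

By stars and bars, unrestricted non-negative solutions to x_1+…+x_3 = 9 number C(9+2,2) = 55.
Subtract solutions that violate a single cap (substitute x_i' = x_i − (cap_i+1)): x_1 ≥ 8 gives C(3,2) = 3; x_2 ≥ 9 gives C(2,2) = 1; x_3 ≥ 5 gives C(6,2) = 15. Together 19.
No two caps can be exceeded simultaneously, so the pair terms are all 0.
By inclusion–exclusion the count is 55 − 19 + 0 = 36.

36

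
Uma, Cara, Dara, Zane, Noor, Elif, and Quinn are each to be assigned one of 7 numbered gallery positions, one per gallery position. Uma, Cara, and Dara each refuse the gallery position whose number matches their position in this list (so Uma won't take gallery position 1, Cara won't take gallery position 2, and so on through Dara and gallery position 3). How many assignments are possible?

Let Aᵢ (for i ∈ {1, 2, 3}) be the placements that put person i in their forbidden gallery position. Any j of these fix j positions, leaving (7−j)! ways to fill the rest, and there are C(3,j) ways to pick which j.
By inclusion–exclusion, the number of valid placements is Σ_{j=0}^{3} (−1)^j C(3,j)·(7−j)!.
Computing: 5040 − 2160 + 360 − 24 = 3216.

3216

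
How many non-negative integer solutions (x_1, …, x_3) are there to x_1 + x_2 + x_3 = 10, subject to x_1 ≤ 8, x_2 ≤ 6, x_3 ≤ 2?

18

Without the upper bounds there are C(12,2) = 66 ways to split 10 among 3 variables.
Subtract solutions that violate a single cap (substitute x_i' = x_i − (cap_i+1)): x_1 ≥ 9 gives C(3,2) = 3; x_2 ≥ 7 gives C(5,2) = 10; x_3 ≥ 3 gives C(9,2) = 36. Together 49.
Add back pairs where two caps are both exceeded: 0 + 0 + 1 = 1.
By inclusion–exclusion the count is 66 − 49 + 1 = 18.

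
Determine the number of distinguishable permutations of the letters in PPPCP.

The 5 letters of PPPCP have repeats: P appearing 4 times.
Dividing 5! = 120 by 4! = 24 for the repeated letters gives 5.

5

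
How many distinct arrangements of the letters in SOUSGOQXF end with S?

20160

Fix S in the last position and arrange the remaining 8 letters.
Those 8 letters have O appearing twice, giving (8)!/(2!) = 20160.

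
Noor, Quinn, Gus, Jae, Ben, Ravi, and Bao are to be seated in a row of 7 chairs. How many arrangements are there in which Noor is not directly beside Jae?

3600

Of the 7! = 5040 arrangements, those with Noor and Jae adjacent number 2 × 6! = 1440 (treat the pair as a block with 2 internal orders).
Complementary counting: 5040 − 1440 = 3600.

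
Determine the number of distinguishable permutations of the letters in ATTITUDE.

Letter multiplicities in ATTITUDE: A×1, D×1, E×1, I×1, T×3, U×1.
So there are 8! / (3!) = 6720 distinguishable arrangements.

6720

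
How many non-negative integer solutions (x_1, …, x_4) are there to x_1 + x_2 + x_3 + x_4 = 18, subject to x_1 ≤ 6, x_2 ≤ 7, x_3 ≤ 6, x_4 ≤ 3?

34

By stars and bars, unrestricted non-negative solutions to x_1+…+x_4 = 18 number C(18+3,3) = 1330.
Subtract solutions that violate a single cap (substitute x_i' = x_i − (cap_i+1)): x_1 ≥ 7 gives C(14,3) = 364; x_2 ≥ 8 gives C(13,3) = 286; x_3 ≥ 7 gives C(14,3) = 364; x_4 ≥ 4 gives C(17,3) = 680. Together 1694.
Add back pairs where two caps are both exceeded: 20 + 35 + 120 + 20 + 84 + 120 = 399.
Subtract triples: 0 + 0 + 1 + 0 = 1.
By inclusion–exclusion the count is 1330 − 1694 + 399 − 1 = 34.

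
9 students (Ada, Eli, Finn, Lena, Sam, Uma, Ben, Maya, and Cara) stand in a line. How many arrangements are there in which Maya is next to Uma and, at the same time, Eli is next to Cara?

20160

Treat {Maya,Uma} as one block (2 orders) and {Eli,Cara} as another (2 orders).
That leaves 7 units to arrange: 2 × 2 × 7! = 4 × 5040 = 20160.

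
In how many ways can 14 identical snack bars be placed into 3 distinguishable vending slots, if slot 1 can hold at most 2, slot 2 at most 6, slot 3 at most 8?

6

Ignoring the caps, the number of non-negative solutions to x_1+…+x_3 = 14 is C(16,2) = 120.
Subtract solutions that violate a single cap (substitute x_i' = x_i − (cap_i+1)): x_1 ≥ 3 gives C(13,2) = 78; x_2 ≥ 7 gives C(9,2) = 36; x_3 ≥ 9 gives C(7,2) = 21. Together 135.
Add back pairs where two caps are both exceeded: 15 + 6 + 0 = 21.
By inclusion–exclusion the count is 120 − 135 + 21 = 6.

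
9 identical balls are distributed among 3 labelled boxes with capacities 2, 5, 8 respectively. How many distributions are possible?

17

Ignoring the caps, the number of non-negative solutions to x_1+…+x_3 = 9 is C(11,2) = 55.
Subtract solutions that violate a single cap (substitute x_i' = x_i − (cap_i+1)): x_1 ≥ 3 gives C(8,2) = 28; x_2 ≥ 6 gives C(5,2) = 10; x_3 ≥ 9 gives C(2,2) = 1. Together 39.
Add back pairs where two caps are both exceeded: 1 + 0 + 0 = 1.
By inclusion–exclusion the count is 55 − 39 + 1 = 17.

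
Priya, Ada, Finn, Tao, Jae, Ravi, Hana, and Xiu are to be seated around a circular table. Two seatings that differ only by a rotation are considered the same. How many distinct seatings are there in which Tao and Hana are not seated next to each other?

3600

All circular seatings of 8 people number (7)! = 5040.
Seatings with Tao beside Hana: treat them as a block with 2 internal orders, giving 2 × (6)! = 1440.
Subtracting, 5040 − 1440 = 3600.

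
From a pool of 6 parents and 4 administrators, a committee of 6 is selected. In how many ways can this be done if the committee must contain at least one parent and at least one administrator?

With no constraint there are C(10,6) = 210 possible selections.
Subtract selections that omit an entire group: no parents → C(4,6) = 0; no administrators → C(6,6) = 1.
Both groups omitted at once is impossible, so 210 − 1 = 209.

209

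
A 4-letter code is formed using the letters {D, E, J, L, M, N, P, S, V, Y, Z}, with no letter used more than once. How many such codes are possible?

7920

This is a permutation of 4 out of 11: P(11,4) = 11!/7!.
11 × 10 × 9 × 8 = 7920.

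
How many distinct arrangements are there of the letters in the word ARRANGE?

1260

Letter multiplicities in ARRANGE: A×2, E×1, G×1, N×1, R×2.
So there are 7! / (2!·2!) = 1260 distinguishable arrangements.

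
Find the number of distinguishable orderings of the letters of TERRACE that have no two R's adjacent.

Total arrangements of TERRACE: 7!/(2!·2!) = 1260.
If the two R's are adjacent, glue them into one block, leaving 6 items to arrange: (6)!/(2!) = 360 ways.
Subtracting, 1260 − 360 = 900 arrangements keep the R's apart.

900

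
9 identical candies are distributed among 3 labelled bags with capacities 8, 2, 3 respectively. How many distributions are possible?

By stars and bars, unrestricted non-negative solutions to x_1+…+x_3 = 9 number C(9+2,2) = 55.
Subtract solutions that violate a single cap (substitute x_i' = x_i − (cap_i+1)): x_1 ≥ 9 gives C(2,2) = 1; x_2 ≥ 3 gives C(8,2) = 28; x_3 ≥ 4 gives C(7,2) = 21. Together 50.
Add back pairs where two caps are both exceeded: 0 + 0 + 6 = 6.
By inclusion–exclusion the count is 55 − 50 + 6 = 11.

11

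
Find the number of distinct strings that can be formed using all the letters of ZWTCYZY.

Letter multiplicities in ZWTCYZY: C×1, T×1, W×1, Y×2, Z×2.
So there are 7! / (2!·2!) = 1260 distinguishable arrangements.

1260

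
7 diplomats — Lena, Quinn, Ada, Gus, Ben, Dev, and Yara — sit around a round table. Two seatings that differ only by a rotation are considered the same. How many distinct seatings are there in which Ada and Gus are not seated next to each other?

Without the restriction there are (6)! = 720 seatings.
Seatings with Ada beside Gus: treat them as a block with 2 internal orders, giving 2 × (5)! = 240.
Subtracting, 720 − 240 = 480.

480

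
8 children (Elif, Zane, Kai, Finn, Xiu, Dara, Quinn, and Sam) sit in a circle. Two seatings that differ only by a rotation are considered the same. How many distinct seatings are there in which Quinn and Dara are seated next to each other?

1440

Glue Quinn and Dara into a block (2 internal orders). Seating 7 units around a circle gives (6)! arrangements.
So 2 × (6)! = 2 × 720 = 1440.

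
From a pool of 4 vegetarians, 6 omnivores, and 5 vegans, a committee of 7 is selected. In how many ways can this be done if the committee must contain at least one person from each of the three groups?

Total 7-person selections from all 15: C(15,7) = 6435.
Subtract selections that omit an entire group: no vegetarians → C(11,7) = 330; no omnivores → C(9,7) = 36; no vegans → C(10,7) = 120.
Add back selections omitting two groups (i.e. drawn from a single group): C(4,7) + C(6,7) + C(5,7) = 0.
By inclusion–exclusion: 6435 − 486 + 0 = 5949.

5949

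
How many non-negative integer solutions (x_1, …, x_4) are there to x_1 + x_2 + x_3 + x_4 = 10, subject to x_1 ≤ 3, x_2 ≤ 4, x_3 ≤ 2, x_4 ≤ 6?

41

Without the upper bounds there are C(13,3) = 286 ways to split 10 among 4 variables.
Subtract solutions that violate a single cap (substitute x_i' = x_i − (cap_i+1)): x_1 ≥ 4 gives C(9,3) = 84; x_2 ≥ 5 gives C(8,3) = 56; x_3 ≥ 3 gives C(10,3) = 120; x_4 ≥ 7 gives C(6,3) = 20. Together 280.
Add back pairs where two caps are both exceeded: 4 + 20 + 0 + 10 + 0 + 1 = 35.
By inclusion–exclusion the count is 286 − 280 + 35 = 41.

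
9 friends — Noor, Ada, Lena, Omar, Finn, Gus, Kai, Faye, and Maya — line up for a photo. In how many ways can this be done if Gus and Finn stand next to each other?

80640

Glue Gus and Finn into one block (2 internal orders), leaving 8 units to arrange in a row.
That gives 2 × 8! = 2 × 40320 = 80640.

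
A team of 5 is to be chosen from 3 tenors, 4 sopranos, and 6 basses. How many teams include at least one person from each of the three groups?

Total 5-person selections from all 13: C(13,5) = 1287.
Subtract selections that omit an entire group: no tenors → C(10,5) = 252; no sopranos → C(9,5) = 126; no basses → C(7,5) = 21.
Add back selections omitting two groups (i.e. drawn from a single group): C(3,5) + C(4,5) + C(6,5) = 6.
By inclusion–exclusion: 1287 − 399 + 6 = 894.

894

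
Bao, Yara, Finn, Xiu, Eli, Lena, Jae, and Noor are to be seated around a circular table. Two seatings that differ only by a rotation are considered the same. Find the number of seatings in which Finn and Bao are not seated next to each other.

Without the restriction there are (7)! = 5040 seatings.
Those with Finn next to Bao: fuse the pair into one unit and seat 7 units around a circle — 2·(6)! = 1440.
Subtracting, 5040 − 1440 = 3600.

3600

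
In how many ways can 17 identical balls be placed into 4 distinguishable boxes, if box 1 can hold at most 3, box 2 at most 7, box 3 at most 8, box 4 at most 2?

19

Without the upper bounds there are C(20,3) = 1140 ways to split 17 among 4 boxes.
Subtract solutions that violate a single cap (substitute x_i' = x_i − (cap_i+1)): x_1 ≥ 4 gives C(16,3) = 560; x_2 ≥ 8 gives C(12,3) = 220; x_3 ≥ 9 gives C(11,3) = 165; x_4 ≥ 3 gives C(17,3) = 680. Together 1625.
Add back pairs where two caps are both exceeded: 56 + 35 + 286 + 1 + 84 + 56 = 518.
Subtract triples: 0 + 10 + 4 + 0 = 14.
By inclusion–exclusion the count is 1140 − 1625 + 518 − 14 = 19.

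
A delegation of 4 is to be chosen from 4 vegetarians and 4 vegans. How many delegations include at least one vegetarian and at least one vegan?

With no constraint there are C(8,4) = 70 possible selections.
Subtract selections that omit an entire group: no vegetarians → C(4,4) = 1; no vegans → C(4,4) = 1.
Both groups omitted at once is impossible, so 70 − 2 = 68.

68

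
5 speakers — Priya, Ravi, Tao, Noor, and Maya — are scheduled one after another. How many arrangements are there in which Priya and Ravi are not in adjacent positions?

There are 5! = 120 arrangements in all. If Priya and Ravi are adjacent, merging them into one block gives 2·(4)! = 48 arrangements.
So 120 − 48 = 72 arrangements keep them apart.

72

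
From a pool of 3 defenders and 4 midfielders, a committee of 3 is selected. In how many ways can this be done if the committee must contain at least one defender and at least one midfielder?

30

With no constraint there are C(7,3) = 35 possible selections.
Subtract selections that omit an entire group: no defenders → C(4,3) = 4; no midfielders → C(3,3) = 1.
Both groups omitted at once is impossible, so 35 − 5 = 30.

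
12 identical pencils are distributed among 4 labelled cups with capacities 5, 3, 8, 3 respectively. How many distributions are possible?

Without the upper bounds there are C(15,3) = 455 ways to split 12 among 4 cups.
Subtract solutions that violate a single cap (substitute x_i' = x_i − (cap_i+1)): x_1 ≥ 6 gives C(9,3) = 84; x_2 ≥ 4 gives C(11,3) = 165; x_3 ≥ 9 gives C(6,3) = 20; x_4 ≥ 4 gives C(11,3) = 165. Together 434.
Add back pairs where two caps are both exceeded: 10 + 0 + 10 + 0 + 35 + 0 = 55.
By inclusion–exclusion the count is 455 − 434 + 55 = 76.

76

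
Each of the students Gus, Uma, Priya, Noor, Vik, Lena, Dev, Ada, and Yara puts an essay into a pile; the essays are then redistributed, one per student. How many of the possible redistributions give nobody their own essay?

133496

Let Aᵢ be the assignments in which student i gets their own essay. We want the size of the complement of A₁∪…∪A_9.
By inclusion–exclusion this is Σ_{j=0}^{9} (−1)^j C(9,j)·(9−j)!.
Computing: 362880 − 362880 + 181440 − 60480 + 15120 − 3024 + 504 − 72 + 9 − 1 = 133496.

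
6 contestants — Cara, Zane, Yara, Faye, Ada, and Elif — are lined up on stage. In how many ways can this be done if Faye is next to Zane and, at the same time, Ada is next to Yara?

96

Treat {Faye,Zane} as one block (2 orders) and {Ada,Yara} as another (2 orders).
That leaves 4 units to arrange: 2 × 2 × 4! = 4 × 24 = 96.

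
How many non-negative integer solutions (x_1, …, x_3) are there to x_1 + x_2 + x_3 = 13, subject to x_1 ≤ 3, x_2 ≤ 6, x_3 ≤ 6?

6

Without the upper bounds there are C(15,2) = 105 ways to split 13 among 3 variables.
Subtract solutions that violate a single cap (substitute x_i' = x_i − (cap_i+1)): x_1 ≥ 4 gives C(11,2) = 55; x_2 ≥ 7 gives C(8,2) = 28; x_3 ≥ 7 gives C(8,2) = 28. Together 111.
Add back pairs where two caps are both exceeded: 6 + 6 + 0 = 12.
By inclusion–exclusion the count is 105 − 111 + 12 = 6.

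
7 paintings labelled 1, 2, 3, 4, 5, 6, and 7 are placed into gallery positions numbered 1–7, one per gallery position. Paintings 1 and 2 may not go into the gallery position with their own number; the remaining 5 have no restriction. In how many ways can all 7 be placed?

3720

Let Aᵢ (for i ∈ {1, 2}) be the placements that put painting i in its forbidden gallery position. Any j of these fix j positions, leaving (7−j)! ways to fill the rest, and there are C(2,j) ways to pick which j.
By inclusion–exclusion, the number of valid placements is Σ_{j=0}^{2} (−1)^j C(2,j)·(7−j)!.
Computing: 5040 − 1440 + 120 = 3720.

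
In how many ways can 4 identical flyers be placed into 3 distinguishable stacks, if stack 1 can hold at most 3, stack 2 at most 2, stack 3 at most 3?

10

By stars and bars, unrestricted non-negative solutions to x_1+…+x_3 = 4 number C(4+2,2) = 15.
Subtract solutions that violate a single cap (substitute x_i' = x_i − (cap_i+1)): x_1 ≥ 4 gives C(2,2) = 1; x_2 ≥ 3 gives C(3,2) = 3; x_3 ≥ 4 gives C(2,2) = 1. Together 5.
No two caps can be exceeded simultaneously, so the pair terms are all 0.
By inclusion–exclusion the count is 15 − 5 + 0 = 10.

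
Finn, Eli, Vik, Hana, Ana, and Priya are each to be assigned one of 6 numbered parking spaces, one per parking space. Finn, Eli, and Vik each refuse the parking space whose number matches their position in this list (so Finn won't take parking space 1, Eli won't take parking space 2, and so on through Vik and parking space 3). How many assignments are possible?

426

Let Aᵢ (for i ∈ {1, 2, 3}) be the placements that put person i in their forbidden parking space. Any j of these fix j positions, leaving (6−j)! ways to fill the rest, and there are C(3,j) ways to pick which j.
By inclusion–exclusion, the number of valid placements is Σ_{j=0}^{3} (−1)^j C(3,j)·(6−j)!.
Computing: 720 − 360 + 72 − 6 = 426.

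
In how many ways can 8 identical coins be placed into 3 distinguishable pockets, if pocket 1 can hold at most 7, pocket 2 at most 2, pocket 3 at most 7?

22

By stars and bars, unrestricted non-negative solutions to x_1+…+x_3 = 8 number C(8+2,2) = 45.
Subtract solutions that violate a single cap (substitute x_i' = x_i − (cap_i+1)): x_1 ≥ 8 gives C(2,2) = 1; x_2 ≥ 3 gives C(7,2) = 21; x_3 ≥ 8 gives C(2,2) = 1. Together 23.
No two caps can be exceeded simultaneously, so the pair terms are all 0.
By inclusion–exclusion the count is 45 − 23 + 0 = 22.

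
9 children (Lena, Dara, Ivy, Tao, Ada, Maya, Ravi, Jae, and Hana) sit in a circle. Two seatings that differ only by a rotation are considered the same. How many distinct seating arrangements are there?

40320

Seat Lena anywhere (absorbing the rotational symmetry), then permute the other 8: (8)! = 40320.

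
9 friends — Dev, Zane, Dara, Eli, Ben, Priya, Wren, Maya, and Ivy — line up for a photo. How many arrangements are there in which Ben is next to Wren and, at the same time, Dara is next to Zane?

20160

Treat {Ben,Wren} as one block (2 orders) and {Dara,Zane} as another (2 orders).
That leaves 7 units to arrange: 2 × 2 × 7! = 4 × 5040 = 20160.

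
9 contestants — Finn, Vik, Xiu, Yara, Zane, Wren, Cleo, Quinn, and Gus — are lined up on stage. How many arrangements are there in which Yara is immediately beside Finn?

80640

Treat {Yara, Finn} as a single unit. There are 8 units to order, and the pair itself can be ordered 2 ways.
So the count is 2·(8)! = 80640.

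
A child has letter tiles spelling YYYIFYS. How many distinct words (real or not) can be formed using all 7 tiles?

YYYIFYS has 7 letters with Y appearing 4 times.
Dividing 7! = 5040 by 4! = 24 for the repeated letters gives 210.

210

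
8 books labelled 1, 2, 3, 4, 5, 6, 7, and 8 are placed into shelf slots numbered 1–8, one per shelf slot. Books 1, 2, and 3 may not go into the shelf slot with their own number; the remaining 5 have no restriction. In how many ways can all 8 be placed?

27240

Let Aᵢ (for i ∈ {1, 2, 3}) be the placements that put book i in its forbidden shelf slot. Any j of these fix j positions, leaving (8−j)! ways to fill the rest, and there are C(3,j) ways to pick which j.
By inclusion–exclusion, the number of valid placements is Σ_{j=0}^{3} (−1)^j C(3,j)·(8−j)!.
Computing: 40320 − 15120 + 2160 − 120 = 27240.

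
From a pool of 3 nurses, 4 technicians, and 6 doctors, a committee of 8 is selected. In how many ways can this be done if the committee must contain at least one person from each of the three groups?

1233

Unrestricted: C(13,8) = 1287 ways to pick any 8 of the 13.
Selections missing a whole group: no nurses → C(10,8) = 45; no technicians → C(9,8) = 9; no doctors → C(7,8) = 0.
Add back selections omitting two groups (i.e. drawn from a single group): C(3,8) + C(4,8) + C(6,8) = 0.
By inclusion–exclusion: 1287 − 54 + 0 = 1233.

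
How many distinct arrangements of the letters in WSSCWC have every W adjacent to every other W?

30

Treat the 2 copies of W as a single block. The multiset to arrange is then {WW, C, C, S, S}, 5 items in all.
That gives (5)!/(2!·2!) = 30 arrangements.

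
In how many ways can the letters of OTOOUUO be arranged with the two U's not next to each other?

There are 7!/(4!·2!) = 105 arrangements of OTOOUUO in total.
Arrangements with the U's together: treat UU as one letter, giving (6)!/(4!) = 30.
Subtracting, 105 − 30 = 75 arrangements keep the U's apart.

75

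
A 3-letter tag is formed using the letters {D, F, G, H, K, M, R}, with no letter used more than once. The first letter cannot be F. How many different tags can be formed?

180

The first letter has 7−1 = 6 choices (anything except F).
The remaining 2 letters are filled from the other 6 symbols without repetition: 6 × 5 = 30.
Total: 6 × 30 = 180.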